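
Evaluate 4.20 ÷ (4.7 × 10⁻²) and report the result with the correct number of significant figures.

89

4.20 ÷ (4.7 × 10⁻²) = 89.3617021277…
Multiplication/division keeps the fewest significant figures: 4.20 → 3 s.f., 4.7 × 10⁻² → 2 s.f.; limit is 2.
Rounded to 2 significant figures: 89.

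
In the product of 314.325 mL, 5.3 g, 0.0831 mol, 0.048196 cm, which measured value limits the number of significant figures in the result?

314.325 mL → 6 s.f.; 5.3 g → 2 s.f.; 0.0831 mol → 3 s.f.; 0.048196 cm → 5 s.f.
The fewest is 2 significant figures, from 5.3 g.

5.3 g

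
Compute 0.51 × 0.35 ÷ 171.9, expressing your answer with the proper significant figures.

0.0010

0.51 × 0.35 ÷ 171.9 = 0.00103839441536…
Multiplication/division keeps the fewest significant figures: 0.51 → 2 s.f., 0.35 → 2 s.f., 171.9 → 4 s.f.; limit is 2.
Rounded to 2 significant figures: 0.0010.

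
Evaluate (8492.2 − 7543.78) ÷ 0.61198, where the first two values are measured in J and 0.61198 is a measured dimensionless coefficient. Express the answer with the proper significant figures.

8492.2 J − 7543.78 J = 948.42 J; the difference is limited to 1 decimal place (4 s.f.).
Carrying full precision, 948.42 ÷ 0.61198 = 1549.75652799… J; 0.61198 has 5 s.f., so the result keeps min(4, 5) = 4 s.f.
Rounded to 4 significant figures: 1550. J.

1550. J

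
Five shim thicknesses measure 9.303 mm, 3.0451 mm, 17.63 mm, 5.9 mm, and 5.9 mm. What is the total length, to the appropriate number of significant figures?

9.303 mm + 3.0451 mm + 17.63 mm + 5.9 mm + 5.9 mm = 41.7781 mm.
Addition/subtraction keeps the fewest decimal places: 9.303 → 3 decimal places, 3.0451 → 4 decimal places, 17.63 → 2 decimal places, 5.9 → 1 decimal place, 5.9 → 1 decimal place; limit is 1.
Rounded to 1 decimal place: 41.8 mm.

41.8 mm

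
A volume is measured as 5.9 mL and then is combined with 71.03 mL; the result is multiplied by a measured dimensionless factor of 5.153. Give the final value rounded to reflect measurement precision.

5.9 mL + 71.03 mL = 76.93 mL; the sum is limited to 1 decimal place (3 s.f.).
Carrying full precision, 76.93 × 5.153 = 396.42029 mL; 5.153 has 4 s.f., so the result keeps min(3, 4) = 3 s.f.
Rounded to 3 significant figures: 396 mL.

396 mL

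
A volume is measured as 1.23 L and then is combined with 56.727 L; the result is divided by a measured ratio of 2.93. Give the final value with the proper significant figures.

19.8 L

1.23 L + 56.727 L = 57.957 L; the sum is limited to 2 decimal places (4 s.f.).
Carrying full precision, 57.957 ÷ 2.93 = 19.7805460751… L; 2.93 has 3 s.f., so the result keeps min(4, 3) = 3 s.f.
Rounded to 3 significant figures: 19.8 L.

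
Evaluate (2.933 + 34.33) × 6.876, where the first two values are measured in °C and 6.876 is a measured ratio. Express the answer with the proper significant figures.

256.2 °C

2.933 °C + 34.33 °C = 37.263 °C; the sum is limited to 2 decimal places (4 s.f.).
Carrying full precision, 37.263 × 6.876 = 256.220388 °C; 6.876 has 4 s.f., so the result keeps min(4, 4) = 4 s.f.
Rounded to 4 significant figures: 256.2 °C.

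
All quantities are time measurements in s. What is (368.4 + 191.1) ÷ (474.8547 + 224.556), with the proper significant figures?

368.4 + 191.1 = 559.5, limited to 1 d.p. → 4 s.f.; 474.8547 + 224.556 = 699.4107, limited to 3 d.p. → 6 s.f.
Carrying full precision, 559.5 ÷ 699.4107 = 0.799959165623…; keep min(4, 6) = 4 s.f.
Rounded to 4 significant figures: 0.8000.

0.8000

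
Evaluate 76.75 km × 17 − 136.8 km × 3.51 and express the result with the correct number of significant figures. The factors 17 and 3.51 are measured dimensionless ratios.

8 × 10^2 km

76.75 × 17 = 1304.75 → 1.3 × 10^3 km (2 s.f., last digit at the 10^2 place).
136.8 × 3.51 = 480.168 → 480. km (3 s.f., last digit at the 10^0 place).
Difference: 824.582 km; keep the coarser place, 10^2.
Result: 8 × 10^2 km.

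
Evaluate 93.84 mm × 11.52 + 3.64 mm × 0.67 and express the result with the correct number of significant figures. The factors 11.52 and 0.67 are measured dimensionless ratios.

1083 mm

93.84 × 11.52 = 1081.0368 → 1081 mm (4 s.f., last digit at the 10^0 place).
3.64 × 0.67 = 2.4388 → 2.4 mm (2 s.f., last digit at the 10^-1 place).
Sum: 1083.4756 mm; keep the coarser place, 10^0.
Result: 1083 mm.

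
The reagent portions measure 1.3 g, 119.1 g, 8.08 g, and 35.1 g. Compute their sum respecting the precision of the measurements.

1.636 × 10² g

1.3 g + 119.1 g + 8.08 g + 35.1 g = 163.58 g.
Addition/subtraction keeps the fewest decimal places: 1.3 → 1 decimal place, 119.1 → 1 decimal place, 8.08 → 2 decimal places, 35.1 → 1 decimal place; limit is 1.
Rounded to 1 decimal place: 1.636 × 10² g.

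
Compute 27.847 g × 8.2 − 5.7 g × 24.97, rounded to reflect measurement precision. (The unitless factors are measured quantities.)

27.847 × 8.2 = 228.3454 → 2.3 × 10^2 g (2 s.f., last digit at the 10^1 place).
5.7 × 24.97 = 142.329 → 1.4 × 10^2 g (2 s.f., last digit at the 10^1 place).
Difference: 86.0164 g; keep the coarser place, 10^1.
Result: 9 × 10^1 g.

9 × 10^1 g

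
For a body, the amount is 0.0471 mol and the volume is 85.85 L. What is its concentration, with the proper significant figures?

concentration = 0.0471 mol ÷ 85.85 L = 0.000548631333722… mol/L.
0.0471 has 3 significant figures; 85.85 has 4.
Division/multiplication keeps the fewest: 3 significant figures.
Rounded: 5.49 × 10⁻⁴ mol/L.

5.49 × 10⁻⁴ mol/L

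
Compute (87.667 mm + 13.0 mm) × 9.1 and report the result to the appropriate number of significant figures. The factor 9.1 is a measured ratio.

9.2 × 10^2 mm

87.667 mm + 13.0 mm = 100.667 mm; the sum is limited to 1 decimal place (4 s.f.).
Carrying full precision, 100.667 × 9.1 = 916.0697 mm; 9.1 has 2 s.f., so the result keeps min(4, 2) = 2 s.f.
Rounded to 2 significant figures: 9.2 × 10^2 mm.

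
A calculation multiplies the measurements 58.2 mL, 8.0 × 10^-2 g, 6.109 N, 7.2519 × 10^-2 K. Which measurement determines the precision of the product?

58.2 mL → 3 s.f.; 8.0 × 10^-2 g → 2 s.f.; 6.109 N → 4 s.f.; 7.2519 × 10^-2 K → 5 s.f.
The fewest is 2 significant figures, from 8.0 × 10^-2 g.

8.0 × 10^-2 g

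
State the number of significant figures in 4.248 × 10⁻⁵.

4

4.248 × 10⁻⁵: in scientific notation every digit of the coefficient is significant.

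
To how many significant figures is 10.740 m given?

5

10.740: trailing zeros after a decimal point are significant; zeros between nonzero digits are significant.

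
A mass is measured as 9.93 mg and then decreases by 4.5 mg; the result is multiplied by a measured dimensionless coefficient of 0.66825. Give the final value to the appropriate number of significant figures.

9.93 mg − 4.5 mg = 5.43 mg; the difference is limited to 1 decimal place (2 s.f.).
Carrying full precision, 5.43 × 0.66825 = 3.6285975 mg; 0.66825 has 5 s.f., so the result keeps min(2, 5) = 2 s.f.
Rounded to 2 significant figures: 3.6 mg.

3.6 mg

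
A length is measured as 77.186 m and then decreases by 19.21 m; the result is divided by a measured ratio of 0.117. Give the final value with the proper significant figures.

496 m

77.186 m − 19.21 m = 57.976 m; the difference is limited to 2 decimal places (4 s.f.).
Carrying full precision, 57.976 ÷ 0.117 = 495.521367521… m; 0.117 has 3 s.f., so the result keeps min(4, 3) = 3 s.f.
Rounded to 3 significant figures: 496 m.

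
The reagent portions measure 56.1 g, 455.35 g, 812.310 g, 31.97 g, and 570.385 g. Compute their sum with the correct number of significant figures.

56.1 g + 455.35 g + 812.310 g + 31.97 g + 570.385 g = 1926.115 g.
Addition/subtraction keeps the fewest decimal places: 56.1 → 1 decimal place, 455.35 → 2 decimal places, 812.310 → 3 decimal places, 31.97 → 2 decimal places, 570.385 → 3 decimal places; limit is 1.
Rounded to 1 decimal place: 1926.1 g.

1926.1 g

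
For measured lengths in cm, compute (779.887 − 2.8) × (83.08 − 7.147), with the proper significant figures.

5.901 × 10⁴ cm²

779.887 − 2.8 = 777.087, limited to 1 d.p. → 4 s.f.; 83.08 − 7.147 = 75.933, limited to 2 d.p. → 4 s.f.
Carrying full precision, 777.087 × 75.933 = 59006.547171; keep min(4, 4) = 4 s.f.
Rounded to 4 significant figures: 5.901 × 10⁴ cm².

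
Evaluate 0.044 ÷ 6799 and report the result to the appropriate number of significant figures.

0.044 ÷ 6799 = 0.00000647153993234…
Multiplication/division keeps the fewest significant figures: 0.044 → 2 s.f., 6799 → 4 s.f.; limit is 2.
Rounded to 2 significant figures: 6.5 × 10^-6.

6.5 × 10^-6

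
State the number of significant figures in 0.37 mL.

2

0.37: leading zeros are not significant.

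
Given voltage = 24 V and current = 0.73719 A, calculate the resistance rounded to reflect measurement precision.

resistance = 24 V ÷ 0.73719 A = 32.5560574614… Ω.
24 has 2 significant figures; 0.73719 has 5.
Division/multiplication keeps the fewest: 2 significant figures.
Rounded: 33 Ω.

33 Ω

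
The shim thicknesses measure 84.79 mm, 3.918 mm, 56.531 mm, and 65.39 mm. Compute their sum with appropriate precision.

84.79 mm + 3.918 mm + 56.531 mm + 65.39 mm = 210.629 mm.
Addition/subtraction keeps the fewest decimal places: 84.79 → 2 decimal places, 3.918 → 3 decimal places, 56.531 → 3 decimal places, 65.39 → 2 decimal places; limit is 2.
Rounded to 2 decimal places: 210.63 mm.

210.63 mm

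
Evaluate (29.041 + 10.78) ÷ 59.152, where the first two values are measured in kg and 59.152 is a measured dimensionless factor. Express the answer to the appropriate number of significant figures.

0.6732 kg

29.041 kg + 10.78 kg = 39.821 kg; the sum is limited to 2 decimal places (4 s.f.).
Carrying full precision, 39.821 ÷ 59.152 = 0.673197863132… kg; 59.152 has 5 s.f., so the result keeps min(4, 5) = 4 s.f.
Rounded to 4 significant figures: 0.6732 kg.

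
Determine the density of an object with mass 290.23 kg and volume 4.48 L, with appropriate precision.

density = 290.23 kg ÷ 4.48 L = 64.7834821429… kg/L.
290.23 has 5 significant figures; 4.48 has 3.
Division/multiplication keeps the fewest: 3 significant figures.
Rounded: 64.8 kg/L.

64.8 kg/L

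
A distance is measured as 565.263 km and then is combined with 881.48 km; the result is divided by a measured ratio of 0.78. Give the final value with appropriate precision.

1.9 × 10^3 km

565.263 km + 881.48 km = 1446.743 km; the sum is limited to 2 decimal places (6 s.f.).
Carrying full precision, 1446.743 ÷ 0.78 = 1854.79871795… km; 0.78 has 2 s.f., so the result keeps min(6, 2) = 2 s.f.
Rounded to 2 significant figures: 1.9 × 10^3 km.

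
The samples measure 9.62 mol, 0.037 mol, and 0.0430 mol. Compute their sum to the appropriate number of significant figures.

9.62 mol + 0.037 mol + 0.0430 mol = 9.7000 mol.
Addition/subtraction keeps the fewest decimal places: 9.62 → 2 decimal places, 0.037 → 3 decimal places, 0.0430 → 4 decimal places; limit is 2.
Rounded to 2 decimal places: 9.70 mol.

9.70 mol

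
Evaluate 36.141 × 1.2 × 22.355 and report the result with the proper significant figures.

36.141 × 1.2 × 22.355 = 969.518466
Multiplication/division keeps the fewest significant figures: 36.141 → 5 s.f., 1.2 → 2 s.f., 22.355 → 5 s.f.; limit is 2.
Rounded to 2 significant figures: 9.7 × 10².

9.7 × 10²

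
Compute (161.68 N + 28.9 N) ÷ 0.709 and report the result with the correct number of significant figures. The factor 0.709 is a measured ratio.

161.68 N + 28.9 N = 190.58 N; the sum is limited to 1 decimal place (4 s.f.).
Carrying full precision, 190.58 ÷ 0.709 = 268.80112835… N; 0.709 has 3 s.f., so the result keeps min(4, 3) = 3 s.f.
Rounded to 3 significant figures: 269 N.

269 N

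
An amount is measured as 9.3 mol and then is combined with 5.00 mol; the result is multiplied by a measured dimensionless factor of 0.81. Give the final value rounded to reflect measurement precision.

9.3 mol + 5.00 mol = 14.30 mol; the sum is limited to 1 decimal place (3 s.f.).
Carrying full precision, 14.30 × 0.81 = 11.583 mol; 0.81 has 2 s.f., so the result keeps min(3, 2) = 2 s.f.
Rounded to 2 significant figures: 12 mol.

12 mol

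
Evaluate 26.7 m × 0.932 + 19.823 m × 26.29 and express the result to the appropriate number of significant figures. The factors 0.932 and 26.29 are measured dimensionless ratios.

546.0 m

26.7 × 0.932 = 24.8844 → 24.9 m (3 s.f., last digit at the 10^-1 place).
19.823 × 26.29 = 521.14667 → 521.1 m (4 s.f., last digit at the 10^-1 place).
Sum: 546.03107 m; keep the coarser place, 10^-1.
Result: 546.0 m.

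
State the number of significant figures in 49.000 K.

5

49.000: trailing zeros after a decimal point are significant.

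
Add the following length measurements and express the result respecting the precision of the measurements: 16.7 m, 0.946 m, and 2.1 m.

16.7 m + 0.946 m + 2.1 m = 19.746 m.
Addition/subtraction keeps the fewest decimal places: 16.7 → 1 decimal place, 0.946 → 3 decimal places, 2.1 → 1 decimal place; limit is 1.
Rounded to 1 decimal place: 19.7 m.

19.7 m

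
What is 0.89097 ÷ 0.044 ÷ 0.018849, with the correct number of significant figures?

1.1 × 10³

0.89097 ÷ 0.044 ÷ 0.018849 = 1074.29137789…
Multiplication/division keeps the fewest significant figures: 0.89097 → 5 s.f., 0.044 → 2 s.f., 0.018849 → 5 s.f.; limit is 2.
Rounded to 2 significant figures: 1.1 × 10³.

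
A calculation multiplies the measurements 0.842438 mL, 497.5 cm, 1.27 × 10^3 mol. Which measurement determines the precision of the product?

1.27 × 10^3 mol

0.842438 mL → 6 s.f.; 497.5 cm → 4 s.f.; 1.27 × 10^3 mol → 3 s.f.
The fewest is 3 significant figures, from 1.27 × 10^3 mol.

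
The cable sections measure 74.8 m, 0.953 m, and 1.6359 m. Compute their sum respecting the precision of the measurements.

74.8 m + 0.953 m + 1.6359 m = 77.3889 m.
Addition/subtraction keeps the fewest decimal places: 74.8 → 1 decimal place, 0.953 → 3 decimal places, 1.6359 → 4 decimal places; limit is 1.
Rounded to 1 decimal place: 77.4 m.

77.4 m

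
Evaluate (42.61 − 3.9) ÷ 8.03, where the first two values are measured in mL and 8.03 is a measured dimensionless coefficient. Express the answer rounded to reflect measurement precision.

4.82 mL

42.61 mL − 3.9 mL = 38.71 mL; the difference is limited to 1 decimal place (3 s.f.).
Carrying full precision, 38.71 ÷ 8.03 = 4.82067247821… mL; 8.03 has 3 s.f., so the result keeps min(3, 3) = 3 s.f.
Rounded to 3 significant figures: 4.82 mL.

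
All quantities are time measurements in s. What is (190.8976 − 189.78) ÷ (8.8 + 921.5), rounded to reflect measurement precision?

0.00120

190.8976 − 189.78 = 1.1176, limited to 2 d.p. → 3 s.f.; 8.8 + 921.5 = 930.3, limited to 1 d.p. → 4 s.f.
Carrying full precision, 1.1176 ÷ 930.3 = 0.00120133290336…; keep min(3, 4) = 3 s.f.
Rounded to 3 significant figures: 0.00120.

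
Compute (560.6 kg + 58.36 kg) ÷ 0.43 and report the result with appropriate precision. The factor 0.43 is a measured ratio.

1.4 × 10³ kg

560.6 kg + 58.36 kg = 618.96 kg; the sum is limited to 1 decimal place (4 s.f.).
Carrying full precision, 618.96 ÷ 0.43 = 1439.44186047… kg; 0.43 has 2 s.f., so the result keeps min(4, 2) = 2 s.f.
Rounded to 2 significant figures: 1.4 × 10³ kg.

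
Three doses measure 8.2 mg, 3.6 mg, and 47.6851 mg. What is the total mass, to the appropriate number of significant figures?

59.5 mg

8.2 mg + 3.6 mg + 47.6851 mg = 59.4851 mg.
Addition/subtraction keeps the fewest decimal places: 8.2 → 1 decimal place, 3.6 → 1 decimal place, 47.6851 → 4 decimal places; limit is 1.
Rounded to 1 decimal place: 59.5 mg.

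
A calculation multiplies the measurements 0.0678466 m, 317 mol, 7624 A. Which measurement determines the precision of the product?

317 mol

0.0678466 m → 6 s.f.; 317 mol → 3 s.f.; 7624 A → 4 s.f.
The fewest is 3 significant figures, from 317 mol.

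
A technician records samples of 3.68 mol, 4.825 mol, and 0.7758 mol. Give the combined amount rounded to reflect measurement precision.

9.28 mol

3.68 mol + 4.825 mol + 0.7758 mol = 9.2808 mol.
Addition/subtraction keeps the fewest decimal places: 3.68 → 2 decimal places, 4.825 → 3 decimal places, 0.7758 → 4 decimal places; limit is 2.
Rounded to 2 decimal places: 9.28 mol.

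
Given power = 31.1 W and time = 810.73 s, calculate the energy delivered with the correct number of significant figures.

energy delivered = 31.1 W × 810.73 s = 25213.703 J.
31.1 has 3 significant figures; 810.73 has 5.
Division/multiplication keeps the fewest: 3 significant figures.
Rounded: 2.52 × 10^4 J.

2.52 × 10^4 J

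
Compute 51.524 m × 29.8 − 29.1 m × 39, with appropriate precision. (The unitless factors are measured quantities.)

51.524 × 29.8 = 1535.4152 → 1.54 × 10³ m (3 s.f., last digit at the 10^1 place).
29.1 × 39 = 1134.9 → 1.1 × 10³ m (2 s.f., last digit at the 10^2 place).
Difference: 400.5152 m; keep the coarser place, 10^2.
Result: 4 × 10² m.

4 × 10² m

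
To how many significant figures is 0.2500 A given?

0.2500: leading zeros are not significant; trailing zeros after a decimal point are significant.

4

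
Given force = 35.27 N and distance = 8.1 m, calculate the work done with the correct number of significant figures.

work done = 35.27 N × 8.1 m = 285.687 J.
35.27 has 4 significant figures; 8.1 has 2.
Division/multiplication keeps the fewest: 2 significant figures.
Rounded: 2.9 × 10^2 J.

2.9 × 10^2 J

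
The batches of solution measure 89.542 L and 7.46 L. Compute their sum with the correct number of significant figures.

97.00 L

89.542 L + 7.46 L = 97.002 L.
Addition/subtraction keeps the fewest decimal places: 89.542 → 3 decimal places, 7.46 → 2 decimal places; limit is 2.
Rounded to 2 decimal places: 97.00 L.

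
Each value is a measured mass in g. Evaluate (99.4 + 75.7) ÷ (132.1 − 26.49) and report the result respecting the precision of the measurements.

99.4 + 75.7 = 175.1, limited to 1 d.p. → 4 s.f.; 132.1 − 26.49 = 105.61, limited to 1 d.p. → 4 s.f.
Carrying full precision, 175.1 ÷ 105.61 = 1.65798693306…; keep min(4, 4) = 4 s.f.
Rounded to 4 significant figures: 1.658.

1.658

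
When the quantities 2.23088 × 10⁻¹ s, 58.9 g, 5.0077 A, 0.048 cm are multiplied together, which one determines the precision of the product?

2.23088 × 10⁻¹ s → 6 s.f.; 58.9 g → 3 s.f.; 5.0077 A → 5 s.f.; 0.048 cm → 2 s.f.
The fewest is 2 significant figures, from 0.048 cm.

0.048 cm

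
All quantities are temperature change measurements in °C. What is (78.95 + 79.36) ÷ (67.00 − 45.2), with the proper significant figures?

78.95 + 79.36 = 158.31, limited to 2 d.p. → 5 s.f.; 67.00 − 45.2 = 21.80, limited to 1 d.p. → 3 s.f.
Carrying full precision, 158.31 ÷ 21.80 = 7.2619266055…; keep min(5, 3) = 3 s.f.
Rounded to 3 significant figures: 7.26.

7.26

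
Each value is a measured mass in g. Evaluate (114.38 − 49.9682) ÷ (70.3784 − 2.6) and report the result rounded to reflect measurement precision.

114.38 − 49.9682 = 64.4118, limited to 2 d.p. → 4 s.f.; 70.3784 − 2.6 = 67.7784, limited to 1 d.p. → 3 s.f.
Carrying full precision, 64.4118 ÷ 67.7784 = 0.950329308452…; keep min(4, 3) = 3 s.f.
Rounded to 3 significant figures: 0.950.

0.950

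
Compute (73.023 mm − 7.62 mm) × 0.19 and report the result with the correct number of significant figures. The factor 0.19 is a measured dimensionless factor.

73.023 mm − 7.62 mm = 65.403 mm; the difference is limited to 2 decimal places (4 s.f.).
Carrying full precision, 65.403 × 0.19 = 12.42657 mm; 0.19 has 2 s.f., so the result keeps min(4, 2) = 2 s.f.
Rounded to 2 significant figures: 12 mm.

12 mm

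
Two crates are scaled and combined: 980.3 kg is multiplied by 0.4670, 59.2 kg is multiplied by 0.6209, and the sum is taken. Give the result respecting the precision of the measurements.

980.3 × 0.4670 = 457.8001 → 457.8 kg (4 s.f., last digit at the 10^-1 place).
59.2 × 0.6209 = 36.75728 → 36.8 kg (3 s.f., last digit at the 10^-1 place).
Sum: 494.55738 kg; keep the coarser place, 10^-1.
Result: 494.6 kg.

494.6 kg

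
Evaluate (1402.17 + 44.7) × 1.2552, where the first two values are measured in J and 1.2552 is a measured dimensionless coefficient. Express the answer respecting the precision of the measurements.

1402.17 J + 44.7 J = 1446.87 J; the sum is limited to 1 decimal place (5 s.f.).
Carrying full precision, 1446.87 × 1.2552 = 1816.111224 J; 1.2552 has 5 s.f., so the result keeps min(5, 5) = 5 s.f.
Rounded to 5 significant figures: 1816.1 J.

1816.1 J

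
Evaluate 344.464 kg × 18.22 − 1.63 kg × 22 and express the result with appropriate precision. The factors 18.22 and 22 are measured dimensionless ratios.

6.240 × 10³ kg

344.464 × 18.22 = 6276.13408 → 6276 kg (4 s.f., last digit at the 10^0 place).
1.63 × 22 = 35.86 → 36 kg (2 s.f., last digit at the 10^0 place).
Difference: 6240.27408 kg; keep the coarser place, 10^0.
Result: 6.240 × 10³ kg.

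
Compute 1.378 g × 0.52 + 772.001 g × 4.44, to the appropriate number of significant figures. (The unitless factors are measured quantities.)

1.378 × 0.52 = 0.71656 → 0.72 g (2 s.f., last digit at the 10^-2 place).
772.001 × 4.44 = 3427.68444 → 3.43 × 10^3 g (3 s.f., last digit at the 10^1 place).
Sum: 3428.401 g; keep the coarser place, 10^1.
Result: 3.43 × 10^3 g.

3.43 × 10^3 g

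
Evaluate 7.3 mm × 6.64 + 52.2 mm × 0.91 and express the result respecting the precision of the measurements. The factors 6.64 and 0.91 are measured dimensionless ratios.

7.3 × 6.64 = 48.472 → 48 mm (2 s.f., last digit at the 10^0 place).
52.2 × 0.91 = 47.502 → 48 mm (2 s.f., last digit at the 10^0 place).
Sum: 95.974 mm; keep the coarser place, 10^0.
Result: 96 mm.

96 mm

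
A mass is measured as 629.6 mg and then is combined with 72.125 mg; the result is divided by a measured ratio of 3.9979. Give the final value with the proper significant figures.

1.755 × 10² mg

629.6 mg + 72.125 mg = 701.725 mg; the sum is limited to 1 decimal place (4 s.f.).
Carrying full precision, 701.725 ÷ 3.9979 = 175.523399785… mg; 3.9979 has 5 s.f., so the result keeps min(4, 5) = 4 s.f.
Rounded to 4 significant figures: 1.755 × 10² mg.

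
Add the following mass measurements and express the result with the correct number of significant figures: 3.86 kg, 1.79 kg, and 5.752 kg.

3.86 kg + 1.79 kg + 5.752 kg = 11.402 kg.
Addition/subtraction keeps the fewest decimal places: 3.86 → 2 decimal places, 1.79 → 2 decimal places, 5.752 → 3 decimal places; limit is 2.
Rounded to 2 decimal places: 11.40 kg.

11.40 kg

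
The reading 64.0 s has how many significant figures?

64.0: trailing zeros after a decimal point are significant.

3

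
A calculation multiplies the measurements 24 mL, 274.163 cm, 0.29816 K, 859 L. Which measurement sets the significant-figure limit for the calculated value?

24 mL → 2 s.f.; 274.163 cm → 6 s.f.; 0.29816 K → 5 s.f.; 859 L → 3 s.f.
The fewest is 2 significant figures, from 24 mL.

24 mL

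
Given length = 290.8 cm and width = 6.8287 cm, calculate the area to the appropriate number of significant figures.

1986 cm²

area = 290.8 cm × 6.8287 cm = 1985.78596 cm².
290.8 has 4 significant figures; 6.8287 has 5.
Division/multiplication keeps the fewest: 4 significant figures.
Rounded: 1986 cm².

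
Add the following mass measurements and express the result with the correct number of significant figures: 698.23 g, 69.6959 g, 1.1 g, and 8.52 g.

777.5 g

698.23 g + 69.6959 g + 1.1 g + 8.52 g = 777.5459 g.
Addition/subtraction keeps the fewest decimal places: 698.23 → 2 decimal places, 69.6959 → 4 decimal places, 1.1 → 1 decimal place, 8.52 → 2 decimal places; limit is 1.
Rounded to 1 decimal place: 777.5 g.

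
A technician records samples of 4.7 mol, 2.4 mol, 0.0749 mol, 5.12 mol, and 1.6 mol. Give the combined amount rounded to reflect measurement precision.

4.7 mol + 2.4 mol + 0.0749 mol + 5.12 mol + 1.6 mol = 13.8949 mol.
Addition/subtraction keeps the fewest decimal places: 4.7 → 1 decimal place, 2.4 → 1 decimal place, 0.0749 → 4 decimal places, 5.12 → 2 decimal places, 1.6 → 1 decimal place; limit is 1.
Rounded to 1 decimal place: 13.9 mol.

13.9 mol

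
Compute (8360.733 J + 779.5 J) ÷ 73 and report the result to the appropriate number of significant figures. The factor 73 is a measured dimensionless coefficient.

8360.733 J + 779.5 J = 9140.233 J; the sum is limited to 1 decimal place (5 s.f.).
Carrying full precision, 9140.233 ÷ 73 = 125.208671233… J; 73 has 2 s.f., so the result keeps min(5, 2) = 2 s.f.
Rounded to 2 significant figures: 1.3 × 10² J.

1.3 × 10² J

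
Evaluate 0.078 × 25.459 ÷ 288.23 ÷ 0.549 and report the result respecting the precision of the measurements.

0.078 × 25.459 ÷ 288.23 ÷ 0.549 = 0.0125494420534…
Multiplication/division keeps the fewest significant figures: 0.078 → 2 s.f., 25.459 → 5 s.f., 288.23 → 5 s.f., 0.549 → 3 s.f.; limit is 2.
Rounded to 2 significant figures: 0.013.

0.013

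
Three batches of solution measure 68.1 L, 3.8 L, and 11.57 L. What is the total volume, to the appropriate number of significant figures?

83.5 L

68.1 L + 3.8 L + 11.57 L = 83.47 L.
Addition/subtraction keeps the fewest decimal places: 68.1 → 1 decimal place, 3.8 → 1 decimal place, 11.57 → 2 decimal places; limit is 1.
Rounded to 1 decimal place: 83.5 L.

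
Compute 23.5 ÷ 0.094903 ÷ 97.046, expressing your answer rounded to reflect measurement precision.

2.55

23.5 ÷ 0.094903 ÷ 97.046 = 2.55158641662…
Multiplication/division keeps the fewest significant figures: 23.5 → 3 s.f., 0.094903 → 5 s.f., 97.046 → 5 s.f.; limit is 3.
Rounded to 3 significant figures: 2.55.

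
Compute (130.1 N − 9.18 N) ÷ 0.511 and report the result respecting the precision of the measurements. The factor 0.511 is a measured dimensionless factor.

237 N

130.1 N − 9.18 N = 120.92 N; the difference is limited to 1 decimal place (4 s.f.).
Carrying full precision, 120.92 ÷ 0.511 = 236.634050881… N; 0.511 has 3 s.f., so the result keeps min(4, 3) = 3 s.f.
Rounded to 3 significant figures: 237 N.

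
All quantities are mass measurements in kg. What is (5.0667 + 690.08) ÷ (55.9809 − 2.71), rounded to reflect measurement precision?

5.0667 + 690.08 = 695.1467, limited to 2 d.p. → 5 s.f.; 55.9809 − 2.71 = 53.2709, limited to 2 d.p. → 4 s.f.
Carrying full precision, 695.1467 ÷ 53.2709 = 13.0492764342…; keep min(5, 4) = 4 s.f.
Rounded to 4 significant figures: 13.05.

13.05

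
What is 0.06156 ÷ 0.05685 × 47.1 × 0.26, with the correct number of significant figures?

13

0.06156 ÷ 0.05685 × 47.1 × 0.26 = 13.2605762533…
Multiplication/division keeps the fewest significant figures: 0.06156 → 4 s.f., 0.05685 → 4 s.f., 47.1 → 3 s.f., 0.26 → 2 s.f.; limit is 2.
Rounded to 2 significant figures: 13.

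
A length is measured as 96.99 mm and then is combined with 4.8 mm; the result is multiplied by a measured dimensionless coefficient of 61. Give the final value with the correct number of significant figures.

96.99 mm + 4.8 mm = 101.79 mm; the sum is limited to 1 decimal place (4 s.f.).
Carrying full precision, 101.79 × 61 = 6209.19 mm; 61 has 2 s.f., so the result keeps min(4, 2) = 2 s.f.
Rounded to 2 significant figures: 6.2 × 10³ mm.

6.2 × 10³ mm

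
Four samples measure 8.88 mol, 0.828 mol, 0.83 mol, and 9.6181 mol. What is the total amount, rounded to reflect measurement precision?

20.16 mol

8.88 mol + 0.828 mol + 0.83 mol + 9.6181 mol = 20.1561 mol.
Addition/subtraction keeps the fewest decimal places: 8.88 → 2 decimal places, 0.828 → 3 decimal places, 0.83 → 2 decimal places, 9.6181 → 4 decimal places; limit is 2.
Rounded to 2 decimal places: 20.16 mol.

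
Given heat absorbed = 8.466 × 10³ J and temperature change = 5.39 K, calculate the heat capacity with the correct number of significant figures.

heat capacity = 8.466 × 10³ J ÷ 5.39 K = 1570.6864564… J/K.
8.466 × 10³ has 4 significant figures; 5.39 has 3.
Division/multiplication keeps the fewest: 3 significant figures.
Rounded: 1.57 × 10³ J/K.

1.57 × 10³ J/K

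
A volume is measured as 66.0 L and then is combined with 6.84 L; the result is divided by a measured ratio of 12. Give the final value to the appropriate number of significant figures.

66.0 L + 6.84 L = 72.84 L; the sum is limited to 1 decimal place (3 s.f.).
Carrying full precision, 72.84 ÷ 12 = 6.07 L; 12 has 2 s.f., so the result keeps min(3, 2) = 2 s.f.
Rounded to 2 significant figures: 6.1 L.

6.1 L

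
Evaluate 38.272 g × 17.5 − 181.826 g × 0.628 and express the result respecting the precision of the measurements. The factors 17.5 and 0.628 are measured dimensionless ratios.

556 g

38.272 × 17.5 = 669.76 → 6.70 × 10² g (3 s.f., last digit at the 10^0 place).
181.826 × 0.628 = 114.186728 → 1.14 × 10² g (3 s.f., last digit at the 10^0 place).
Difference: 555.573272 g; keep the coarser place, 10^0.
Result: 556 g.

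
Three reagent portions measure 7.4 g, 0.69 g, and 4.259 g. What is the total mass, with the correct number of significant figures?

7.4 g + 0.69 g + 4.259 g = 12.349 g.
Addition/subtraction keeps the fewest decimal places: 7.4 → 1 decimal place, 0.69 → 2 decimal places, 4.259 → 3 decimal places; limit is 1.
Rounded to 1 decimal place: 12.3 g.

12.3 g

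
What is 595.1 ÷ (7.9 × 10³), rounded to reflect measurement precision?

595.1 ÷ (7.9 × 10³) = 0.0753291139241…
Multiplication/division keeps the fewest significant figures: 595.1 → 4 s.f., 7.9 × 10³ → 2 s.f.; limit is 2.
Rounded to 2 significant figures: 0.075.

0.075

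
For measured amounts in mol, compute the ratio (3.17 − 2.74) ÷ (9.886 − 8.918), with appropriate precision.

0.44

3.17 − 2.74 = 0.43, limited to 2 d.p. → 2 s.f.; 9.886 − 8.918 = 0.968, limited to 3 d.p. → 3 s.f.
Carrying full precision, 0.43 ÷ 0.968 = 0.444214876033…; keep min(2, 3) = 2 s.f.
Rounded to 2 significant figures: 0.44.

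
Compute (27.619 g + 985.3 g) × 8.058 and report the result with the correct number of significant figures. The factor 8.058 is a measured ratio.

27.619 g + 985.3 g = 1012.919 g; the sum is limited to 1 decimal place (5 s.f.).
Carrying full precision, 1012.919 × 8.058 = 8162.101302 g; 8.058 has 4 s.f., so the result keeps min(5, 4) = 4 s.f.
Rounded to 4 significant figures: 8162 g.

8162 g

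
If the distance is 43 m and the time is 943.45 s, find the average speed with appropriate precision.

0.046 m/s

average speed = 43 m ÷ 943.45 s = 0.0455774020881… m/s.
43 has 2 significant figures; 943.45 has 5.
Division/multiplication keeps the fewest: 2 significant figures.
Rounded: 0.046 m/s.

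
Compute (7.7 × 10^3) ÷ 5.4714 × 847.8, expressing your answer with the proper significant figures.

1.2 × 10^6

(7.7 × 10^3) ÷ 5.4714 × 847.8 = 1193124.24608…
Multiplication/division keeps the fewest significant figures: 7.7 × 10^3 → 2 s.f., 5.4714 → 5 s.f., 847.8 → 4 s.f.; limit is 2.
Rounded to 2 significant figures: 1.2 × 10^6.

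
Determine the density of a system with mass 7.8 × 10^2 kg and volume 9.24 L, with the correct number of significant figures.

density = 7.8 × 10^2 kg ÷ 9.24 L = 84.4155844156… kg/L.
7.8 × 10^2 has 2 significant figures; 9.24 has 3.
Division/multiplication keeps the fewest: 2 significant figures.
Rounded: 84 kg/L.

84 kg/L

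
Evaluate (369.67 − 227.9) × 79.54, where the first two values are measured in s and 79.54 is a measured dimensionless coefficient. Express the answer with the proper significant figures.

369.67 s − 227.9 s = 141.77 s; the difference is limited to 1 decimal place (4 s.f.).
Carrying full precision, 141.77 × 79.54 = 11276.3858 s; 79.54 has 4 s.f., so the result keeps min(4, 4) = 4 s.f.
Rounded to 4 significant figures: 1.128 × 10⁴ s.

1.128 × 10⁴ s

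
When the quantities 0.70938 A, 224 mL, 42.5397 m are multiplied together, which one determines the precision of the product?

224 mL

0.70938 A → 5 s.f.; 224 mL → 3 s.f.; 42.5397 m → 6 s.f.
The fewest is 3 significant figures, from 224 mL.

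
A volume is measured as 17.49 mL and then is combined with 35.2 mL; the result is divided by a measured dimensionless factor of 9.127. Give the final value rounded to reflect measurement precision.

5.77 mL

17.49 mL + 35.2 mL = 52.69 mL; the sum is limited to 1 decimal place (3 s.f.).
Carrying full precision, 52.69 ÷ 9.127 = 5.77298126438… mL; 9.127 has 4 s.f., so the result keeps min(3, 4) = 3 s.f.
Rounded to 3 significant figures: 5.77 mL.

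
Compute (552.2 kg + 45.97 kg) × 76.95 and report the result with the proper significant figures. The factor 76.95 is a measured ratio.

4.603 × 10^4 kg

552.2 kg + 45.97 kg = 598.17 kg; the sum is limited to 1 decimal place (4 s.f.).
Carrying full precision, 598.17 × 76.95 = 46029.1815 kg; 76.95 has 4 s.f., so the result keeps min(4, 4) = 4 s.f.
Rounded to 4 significant figures: 4.603 × 10^4 kg.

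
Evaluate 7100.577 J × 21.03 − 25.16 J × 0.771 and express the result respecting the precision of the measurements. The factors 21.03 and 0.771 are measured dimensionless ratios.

1.493 × 10⁵ J

7100.577 × 21.03 = 149325.13431 → 1.493 × 10⁵ J (4 s.f., last digit at the 10^2 place).
25.16 × 0.771 = 19.39836 → 19.4 J (3 s.f., last digit at the 10^-1 place).
Difference: 149305.73595 J; keep the coarser place, 10^2.
Result: 1.493 × 10⁵ J.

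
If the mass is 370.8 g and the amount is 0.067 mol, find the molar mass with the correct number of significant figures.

molar mass = 370.8 g ÷ 0.067 mol = 5534.32835821… g/mol.
370.8 has 4 significant figures; 0.067 has 2.
Division/multiplication keeps the fewest: 2 significant figures.
Rounded: 5.5 × 10^3 g/mol.

5.5 × 10^3 g/mol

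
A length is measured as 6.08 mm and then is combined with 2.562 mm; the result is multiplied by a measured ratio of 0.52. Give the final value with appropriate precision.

4.5 mm

6.08 mm + 2.562 mm = 8.642 mm; the sum is limited to 2 decimal places (3 s.f.).
Carrying full precision, 8.642 × 0.52 = 4.49384 mm; 0.52 has 2 s.f., so the result keeps min(3, 2) = 2 s.f.
Rounded to 2 significant figures: 4.5 mm.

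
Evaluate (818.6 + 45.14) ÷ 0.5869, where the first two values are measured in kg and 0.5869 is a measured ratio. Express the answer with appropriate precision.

818.6 kg + 45.14 kg = 863.74 kg; the sum is limited to 1 decimal place (4 s.f.).
Carrying full precision, 863.74 ÷ 0.5869 = 1471.69875618… kg; 0.5869 has 4 s.f., so the result keeps min(4, 4) = 4 s.f.
Rounded to 4 significant figures: 1472 kg.

1472 kg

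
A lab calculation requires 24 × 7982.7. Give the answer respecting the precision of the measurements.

1.9 × 10^5

24 × 7982.7 = 191584.8
Multiplication/division keeps the fewest significant figures: 24 → 2 s.f., 7982.7 → 5 s.f.; limit is 2.
Rounded to 2 significant figures: 1.9 × 10^5.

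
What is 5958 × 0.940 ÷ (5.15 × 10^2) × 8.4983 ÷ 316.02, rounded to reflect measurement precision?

0.292

5958 × 0.940 ÷ (5.15 × 10^2) × 8.4983 ÷ 316.02 = 0.29244123738…
Multiplication/division keeps the fewest significant figures: 5958 → 4 s.f., 0.940 → 3 s.f., 5.15 × 10^2 → 3 s.f., 8.4983 → 5 s.f., 316.02 → 5 s.f.; limit is 3.
Rounded to 3 significant figures: 0.292.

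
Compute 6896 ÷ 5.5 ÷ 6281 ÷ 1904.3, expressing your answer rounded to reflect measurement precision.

6896 ÷ 5.5 ÷ 6281 ÷ 1904.3 = 0.000104826335122…
Multiplication/division keeps the fewest significant figures: 6896 → 4 s.f., 5.5 → 2 s.f., 6281 → 4 s.f., 1904.3 → 5 s.f.; limit is 2.
Rounded to 2 significant figures: 1.0 × 10^-4.

1.0 × 10^-4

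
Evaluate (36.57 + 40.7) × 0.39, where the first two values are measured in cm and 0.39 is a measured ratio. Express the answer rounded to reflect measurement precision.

3.0 × 10^1 cm

36.57 cm + 40.7 cm = 77.27 cm; the sum is limited to 1 decimal place (3 s.f.).
Carrying full precision, 77.27 × 0.39 = 30.1353 cm; 0.39 has 2 s.f., so the result keeps min(3, 2) = 2 s.f.
Rounded to 2 significant figures: 3.0 × 10^1 cm.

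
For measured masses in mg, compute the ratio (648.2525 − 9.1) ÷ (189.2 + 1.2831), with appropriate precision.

648.2525 − 9.1 = 639.1525, limited to 1 d.p. → 4 s.f.; 189.2 + 1.2831 = 190.4831, limited to 1 d.p. → 4 s.f.
Carrying full precision, 639.1525 ÷ 190.4831 = 3.35542890682…; keep min(4, 4) = 4 s.f.
Rounded to 4 significant figures: 3.355.

3.355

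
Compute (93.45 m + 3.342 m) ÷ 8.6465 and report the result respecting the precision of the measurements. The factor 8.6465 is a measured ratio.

93.45 m + 3.342 m = 96.792 m; the sum is limited to 2 decimal places (4 s.f.).
Carrying full precision, 96.792 ÷ 8.6465 = 11.1943560978… m; 8.6465 has 5 s.f., so the result keeps min(4, 5) = 4 s.f.
Rounded to 4 significant figures: 11.19 m.

11.19 m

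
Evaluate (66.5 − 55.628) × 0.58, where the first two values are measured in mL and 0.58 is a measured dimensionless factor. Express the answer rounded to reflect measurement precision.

6.3 mL

66.5 mL − 55.628 mL = 10.872 mL; the difference is limited to 1 decimal place (3 s.f.).
Carrying full precision, 10.872 × 0.58 = 6.30576 mL; 0.58 has 2 s.f., so the result keeps min(3, 2) = 2 s.f.
Rounded to 2 significant figures: 6.3 mL.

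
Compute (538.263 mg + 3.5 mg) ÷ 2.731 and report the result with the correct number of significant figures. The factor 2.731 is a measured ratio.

1.984 × 10² mg

538.263 mg + 3.5 mg = 541.763 mg; the sum is limited to 1 decimal place (4 s.f.).
Carrying full precision, 541.763 ÷ 2.731 = 198.375320395… mg; 2.731 has 4 s.f., so the result keeps min(4, 4) = 4 s.f.
Rounded to 4 significant figures: 1.984 × 10² mg.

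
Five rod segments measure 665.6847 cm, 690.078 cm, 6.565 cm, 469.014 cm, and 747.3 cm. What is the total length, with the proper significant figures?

665.6847 cm + 690.078 cm + 6.565 cm + 469.014 cm + 747.3 cm = 2578.6417 cm.
Addition/subtraction keeps the fewest decimal places: 665.6847 → 4 decimal places, 690.078 → 3 decimal places, 6.565 → 3 decimal places, 469.014 → 3 decimal places, 747.3 → 1 decimal place; limit is 1.
Rounded to 1 decimal place: 2578.6 cm.

2578.6 cm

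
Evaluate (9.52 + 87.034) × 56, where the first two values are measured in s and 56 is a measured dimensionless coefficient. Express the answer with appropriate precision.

5.4 × 10³ s

9.52 s + 87.034 s = 96.554 s; the sum is limited to 2 decimal places (4 s.f.).
Carrying full precision, 96.554 × 56 = 5407.024 s; 56 has 2 s.f., so the result keeps min(4, 2) = 2 s.f.
Rounded to 2 significant figures: 5.4 × 10³ s.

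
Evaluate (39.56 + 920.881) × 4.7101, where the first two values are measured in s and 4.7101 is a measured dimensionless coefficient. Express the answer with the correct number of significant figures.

4523.8 s

39.56 s + 920.881 s = 960.441 s; the sum is limited to 2 decimal places (5 s.f.).
Carrying full precision, 960.441 × 4.7101 = 4523.7731541 s; 4.7101 has 5 s.f., so the result keeps min(5, 5) = 5 s.f.
Rounded to 5 significant figures: 4523.8 s.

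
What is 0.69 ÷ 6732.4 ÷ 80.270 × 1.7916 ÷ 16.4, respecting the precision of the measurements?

1.4 × 10⁻⁷

0.69 ÷ 6732.4 ÷ 80.270 × 1.7916 ÷ 16.4 = 1.39483591778 × 10^-7…
Multiplication/division keeps the fewest significant figures: 0.69 → 2 s.f., 6732.4 → 5 s.f., 80.270 → 5 s.f., 1.7916 → 5 s.f., 16.4 → 3 s.f.; limit is 2.
Rounded to 2 significant figures: 1.4 × 10⁻⁷.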